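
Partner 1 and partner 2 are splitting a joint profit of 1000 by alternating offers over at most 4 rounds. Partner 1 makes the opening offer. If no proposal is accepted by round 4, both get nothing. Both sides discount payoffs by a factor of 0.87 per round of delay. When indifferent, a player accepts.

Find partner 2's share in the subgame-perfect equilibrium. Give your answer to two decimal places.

771.60

Work backward from the last round.
Round 4 (partner 2 proposes): partner 1 will accept anything ≥ 0, so partner 2 offers 0 and keeps 1000.
Round 3 (partner 1 proposes): partner 2 can get 1000 next round, worth 0.87 × 1000 = 870 now, so partner 1 offers 870, keeping 130.
Round 2 (partner 2 proposes): partner 1 can get 130 next round, worth 0.87 × 130 = 113.1 now. Partner 2 offers 113.1 and keeps 1000 − 113.1 = 886.9.
Round 1 (partner 1 proposes): partner 2 can get 886.9 next round, worth 0.87 × 886.9 = 771.603 now, so partner 1 offers 771.603, keeping 228.397.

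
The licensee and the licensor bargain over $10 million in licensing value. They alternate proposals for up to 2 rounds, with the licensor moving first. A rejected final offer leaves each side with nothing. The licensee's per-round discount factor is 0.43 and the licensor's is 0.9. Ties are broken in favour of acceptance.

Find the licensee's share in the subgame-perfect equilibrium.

4.3

By backward induction:
Round 2 (the licensee proposes): rejection yields 0 for the licensor; the licensee offers 0 and keeps 10.
Round 1 (the licensor proposes): the licensee can get 10 next round, worth 0.43 × 10 = 4.3 now, so the licensor offers 4.3, keeping 5.7.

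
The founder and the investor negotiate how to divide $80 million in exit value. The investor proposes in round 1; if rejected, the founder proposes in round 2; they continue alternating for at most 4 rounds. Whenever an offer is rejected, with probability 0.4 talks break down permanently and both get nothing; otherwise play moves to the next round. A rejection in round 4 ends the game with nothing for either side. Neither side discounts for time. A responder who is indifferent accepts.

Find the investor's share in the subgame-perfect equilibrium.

By backward induction:
Round 4 (the founder proposes): the investor will accept anything ≥ 0, so the founder offers 0 and keeps 80.
Round 3 (the investor proposes): rejecting gives the founder an expected 0.6 × 80 = 48. The investor offers 48 and keeps 80 − 48 = 32.
Round 2 (the founder proposes): rejecting gives the investor an expected 0.6 × 32 = 19.2, so the founder offers 19.2, keeping 60.8.
Round 1 (the investor proposes): rejecting gives the founder an expected 0.6 × 60.8 = 36.48; the investor offers that and keeps 43.52.

43.52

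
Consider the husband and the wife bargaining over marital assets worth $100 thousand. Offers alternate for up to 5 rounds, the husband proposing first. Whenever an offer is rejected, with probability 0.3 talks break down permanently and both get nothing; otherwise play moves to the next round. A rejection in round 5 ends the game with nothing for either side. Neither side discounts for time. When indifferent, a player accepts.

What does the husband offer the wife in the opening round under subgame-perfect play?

31.29

By backward induction:
Round 5 (the husband proposes): rejection yields 0 for the wife; the husband offers 0 and keeps 100.
Round 4 (the wife proposes): rejecting gives the husband an expected 0.7 × 100 = 70; the wife offers that and keeps 30.
Round 3 (the husband proposes): rejecting gives the wife an expected 0.7 × 30 = 21. The husband offers 21 and keeps 100 − 21 = 79.
Round 2 (the wife proposes): rejecting gives the husband an expected 0.7 × 79 = 55.3. The wife offers 55.3 and keeps 100 − 55.3 = 44.7.
Round 1 (the husband proposes): rejecting gives the wife an expected 0.7 × 44.7 = 31.29, so the husband offers 31.29, keeping 68.71.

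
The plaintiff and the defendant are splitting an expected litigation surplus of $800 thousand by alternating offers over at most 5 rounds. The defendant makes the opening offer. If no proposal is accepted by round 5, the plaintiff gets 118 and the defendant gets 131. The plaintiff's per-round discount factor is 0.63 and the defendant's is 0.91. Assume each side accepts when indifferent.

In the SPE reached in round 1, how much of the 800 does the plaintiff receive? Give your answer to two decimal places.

Round 5 (the defendant proposes): the plaintiff gets 118 if talks fail, so the defendant offers 118 and keeps 682.
Round 4 (the plaintiff proposes): the defendant can get 682 next round, worth 0.91 × 682 = 620.62 now. The plaintiff offers 620.62 and keeps 800 − 620.62 = 179.38.
Round 3 (the defendant proposes): the plaintiff can get 179.38 next round, worth 0.63 × 179.38 = 113.0094 now; the defendant offers that and keeps 686.9906.
Round 2 (the plaintiff proposes): the defendant can get 686.9906 next round, worth 0.91 × 686.9906 = 625.161446 now; the plaintiff offers that and keeps 174.838554.
Round 1 (the defendant proposes): the plaintiff can get 174.838554 next round, worth 0.63 × 174.838554 = 110.14828902 now, so the defendant offers 110.14828902, keeping 689.85171098.

110.15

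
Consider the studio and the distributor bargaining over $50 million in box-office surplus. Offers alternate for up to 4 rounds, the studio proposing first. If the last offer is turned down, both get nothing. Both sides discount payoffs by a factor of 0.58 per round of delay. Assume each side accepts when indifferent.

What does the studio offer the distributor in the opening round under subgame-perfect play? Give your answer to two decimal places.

21.94

By backward induction:
Round 4 (the distributor proposes): rejection yields 0 for the studio; the distributor offers 0 and keeps 50.
Round 3 (the studio proposes): the distributor can get 50 next round, worth 0.58 × 50 = 29 now, so the studio offers 29, keeping 21.
Round 2 (the distributor proposes): the studio can get 21 next round, worth 0.58 × 21 = 12.18 now. The distributor offers 12.18 and keeps 50 − 12.18 = 37.82.
Round 1 (the studio proposes): the distributor can get 37.82 next round, worth 0.58 × 37.82 = 21.9356 now, so the studio offers 21.9356, keeping 28.0644.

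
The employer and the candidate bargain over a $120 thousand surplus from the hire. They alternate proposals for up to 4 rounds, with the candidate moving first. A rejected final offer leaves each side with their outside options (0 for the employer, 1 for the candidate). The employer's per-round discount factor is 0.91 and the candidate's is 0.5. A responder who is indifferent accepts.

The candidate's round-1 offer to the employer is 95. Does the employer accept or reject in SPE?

Round 4 (the employer proposes): the candidate gets 1 if talks fail, so the employer offers 1 and keeps 119.
Round 3 (the candidate proposes): the employer can get 119 next round, worth 0.91 × 119 = 108.29 now. The candidate offers 108.29 and keeps 120 − 108.29 = 11.71.
Round 2 (the employer proposes): the candidate can get 11.71 next round, worth 0.5 × 11.71 = 5.855 now. The employer offers 5.855 and keeps 120 − 5.855 = 114.145.
So by rejecting in round 1, the employer gets 114.145 next round, worth 0.91 × 114.145 = 103.87195 now.
Offer 95 < 103.87195, so the employer rejects.

Reject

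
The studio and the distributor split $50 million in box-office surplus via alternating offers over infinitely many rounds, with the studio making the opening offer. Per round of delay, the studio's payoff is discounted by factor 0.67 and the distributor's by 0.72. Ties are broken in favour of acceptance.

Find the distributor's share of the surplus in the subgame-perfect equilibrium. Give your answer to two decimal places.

In a stationary SPE each proposer offers the other exactly their discounted continuation value.
If the studio keeps x when proposing and the distributor keeps y when proposing, then x = 50 − 0.72y and y = 50 − 0.67x.
Solving: x = 50(1 − 0.72) / (1 − 0.67·0.72) = 14 / 0.5176 ≈ 27.0479.
The distributor gets 50 − 27.0479 ≈ 22.9521.

22.95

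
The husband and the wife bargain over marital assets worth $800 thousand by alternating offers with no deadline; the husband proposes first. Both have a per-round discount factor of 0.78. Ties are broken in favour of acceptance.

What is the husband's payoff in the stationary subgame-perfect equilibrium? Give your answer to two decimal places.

When the husband proposes, the wife accepts any offer worth at least 0.78 times what the wife would get by proposing next round; and vice versa.
This gives x = 800 − 0.78y and y = 800 − 0.78x, where x and y are each side's share when it proposes.
Hence (1 − 0.78·0.78)x = 800(1 − 0.78), i.e. 0.3916·x = 176.
x ≈ 449.4382; the wife's share is 800 − x ≈ 350.5618.

449.44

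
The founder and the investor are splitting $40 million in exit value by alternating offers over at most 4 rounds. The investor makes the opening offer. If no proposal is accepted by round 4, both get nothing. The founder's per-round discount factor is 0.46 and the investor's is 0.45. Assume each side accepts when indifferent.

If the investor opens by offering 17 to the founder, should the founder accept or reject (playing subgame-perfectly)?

Round 4 (the founder proposes): the investor will accept anything ≥ 0, so the founder offers 0 and keeps 40.
Round 3 (the investor proposes): the founder can get 40 next round, worth 0.46 × 40 = 18.4 now, so the investor offers 18.4, keeping 21.6.
Round 2 (the founder proposes): the investor can get 21.6 next round, worth 0.45 × 21.6 = 9.72 now. The founder offers 9.72 and keeps 40 − 9.72 = 30.28.
So by rejecting in round 1, the founder gets 30.28 next round, worth 0.46 × 30.28 = 13.9288 now.
Offer 17 ≥ 13.9288, so the founder accepts.

Accept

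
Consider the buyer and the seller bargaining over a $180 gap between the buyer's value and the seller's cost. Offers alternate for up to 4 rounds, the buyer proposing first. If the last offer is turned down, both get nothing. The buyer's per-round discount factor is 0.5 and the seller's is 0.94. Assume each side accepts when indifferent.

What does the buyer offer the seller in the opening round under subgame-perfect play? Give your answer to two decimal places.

Round 4 (the seller proposes): the buyer will accept anything ≥ 0, so the seller offers 0 and keeps 180.
Round 3 (the buyer proposes): the seller can get 180 next round, worth 0.94 × 180 = 169.2 now; the buyer offers that and keeps 10.8.
Round 2 (the seller proposes): the buyer can get 10.8 next round, worth 0.5 × 10.8 = 5.4 now. The seller offers 5.4 and keeps 180 − 5.4 = 174.6.
Round 1 (the buyer proposes): the seller can get 174.6 next round, worth 0.94 × 174.6 = 164.124 now. The buyer offers 164.124 and keeps 180 − 164.124 = 15.876.

164.12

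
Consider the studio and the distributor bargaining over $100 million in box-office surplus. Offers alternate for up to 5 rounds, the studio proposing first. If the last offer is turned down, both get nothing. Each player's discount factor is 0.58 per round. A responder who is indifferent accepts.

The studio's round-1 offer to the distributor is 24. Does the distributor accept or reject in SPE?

Reject

Round 5 (the studio proposes): the distributor will accept anything ≥ 0, so the studio offers 0 and keeps 100.
Round 4 (the distributor proposes): the studio can get 100 next round, worth 0.58 × 100 = 58 now, so the distributor offers 58, keeping 42.
Round 3 (the studio proposes): the distributor can get 42 next round, worth 0.58 × 42 = 24.36 now; the studio offers that and keeps 75.64.
Round 2 (the distributor proposes): the studio can get 75.64 next round, worth 0.58 × 75.64 = 43.8712 now, so the distributor offers 43.8712, keeping 56.1288.
So by rejecting in round 1, the distributor gets 56.1288 next round, worth 0.58 × 56.1288 = 32.554704 now.
Offer 24 < 32.554704, so the distributor rejects.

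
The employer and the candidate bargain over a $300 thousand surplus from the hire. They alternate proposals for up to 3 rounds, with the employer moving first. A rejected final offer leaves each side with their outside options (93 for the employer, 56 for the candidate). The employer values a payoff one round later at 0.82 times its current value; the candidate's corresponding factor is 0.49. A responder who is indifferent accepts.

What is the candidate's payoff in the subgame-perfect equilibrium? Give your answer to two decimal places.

Work backward from the last round.
Round 3 (the employer proposes): the candidate gets 56 if talks fail, so the employer offers 56 and keeps 244.
Round 2 (the candidate proposes): the employer can get 244 next round, worth 0.82 × 244 = 200.08 now. The candidate offers 200.08 and keeps 300 − 200.08 = 99.92.
Round 1 (the employer proposes): the candidate can get 99.92 next round, worth 0.49 × 99.92 = 48.9608 now, so the employer offers 48.9608, keeping 251.0392.

48.96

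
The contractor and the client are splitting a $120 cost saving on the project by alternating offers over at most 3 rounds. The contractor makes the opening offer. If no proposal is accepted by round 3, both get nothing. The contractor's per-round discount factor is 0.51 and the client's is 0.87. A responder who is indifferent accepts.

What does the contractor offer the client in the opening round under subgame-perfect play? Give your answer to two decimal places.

51.16

Work backward from the last round.
Round 3 (the contractor proposes): the client will accept anything ≥ 0, so the contractor offers 0 and keeps 120.
Round 2 (the client proposes): the contractor can get 120 next round, worth 0.51 × 120 = 61.2 now, so the client offers 61.2, keeping 58.8.
Round 1 (the contractor proposes): the client can get 58.8 next round, worth 0.87 × 58.8 = 51.156 now; the contractor offers that and keeps 68.844.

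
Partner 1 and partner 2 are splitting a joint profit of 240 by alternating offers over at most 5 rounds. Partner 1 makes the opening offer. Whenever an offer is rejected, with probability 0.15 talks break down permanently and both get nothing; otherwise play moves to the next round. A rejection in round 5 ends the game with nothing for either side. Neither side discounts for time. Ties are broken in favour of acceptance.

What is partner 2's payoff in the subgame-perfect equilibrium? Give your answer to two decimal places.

52.71

By backward induction:
Round 5 (partner 1 proposes): partner 2 will accept anything ≥ 0, so partner 1 offers 0 and keeps 240.
Round 4 (partner 2 proposes): rejecting gives partner 1 an expected 0.85 × 240 = 204, so partner 2 offers 204, keeping 36.
Round 3 (partner 1 proposes): rejecting gives partner 2 an expected 0.85 × 36 = 30.6. Partner 1 offers 30.6 and keeps 240 − 30.6 = 209.4.
Round 2 (partner 2 proposes): rejecting gives partner 1 an expected 0.85 × 209.4 = 177.99; partner 2 offers that and keeps 62.01.
Round 1 (partner 1 proposes): rejecting gives partner 2 an expected 0.85 × 62.01 = 52.7085; partner 1 offers that and keeps 187.2915.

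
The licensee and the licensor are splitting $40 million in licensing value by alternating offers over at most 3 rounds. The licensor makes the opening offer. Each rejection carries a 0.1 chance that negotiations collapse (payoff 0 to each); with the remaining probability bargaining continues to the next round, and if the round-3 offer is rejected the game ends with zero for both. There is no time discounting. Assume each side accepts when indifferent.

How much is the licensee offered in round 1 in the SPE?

Round 3 (the licensor proposes): the licensee will accept anything ≥ 0, so the licensor offers 0 and keeps 40.
Round 2 (the licensee proposes): rejecting gives the licensor an expected 0.9 × 40 = 36; the licensee offers that and keeps 4.
Round 1 (the licensor proposes): rejecting gives the licensee an expected 0.9 × 4 = 3.6. The licensor offers 3.6 and keeps 40 − 3.6 = 36.4.

3.6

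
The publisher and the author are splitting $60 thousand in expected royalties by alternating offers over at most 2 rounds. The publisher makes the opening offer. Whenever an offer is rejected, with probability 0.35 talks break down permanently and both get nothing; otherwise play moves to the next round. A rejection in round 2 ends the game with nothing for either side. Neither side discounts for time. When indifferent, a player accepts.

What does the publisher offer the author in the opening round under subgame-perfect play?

39

Round 2 (the author proposes): rejection yields 0 for the publisher; the author offers 0 and keeps 60.
Round 1 (the publisher proposes): rejecting gives the author an expected 0.65 × 60 = 39. The publisher offers 39 and keeps 60 − 39 = 21.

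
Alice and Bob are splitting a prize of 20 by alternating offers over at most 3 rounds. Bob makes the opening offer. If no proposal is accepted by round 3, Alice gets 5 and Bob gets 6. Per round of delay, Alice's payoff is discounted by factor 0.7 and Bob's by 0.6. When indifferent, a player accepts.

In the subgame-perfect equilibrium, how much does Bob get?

Round 3 (Bob proposes): Alice gets 5 if talks fail, so Bob offers 5 and keeps 15.
Round 2 (Alice proposes): Bob can get 15 next round, worth 0.6 × 15 = 9 now, so Alice offers 9, keeping 11.
Round 1 (Bob proposes): Alice can get 11 next round, worth 0.7 × 11 = 7.7 now; Bob offers that and keeps 12.3.

12.3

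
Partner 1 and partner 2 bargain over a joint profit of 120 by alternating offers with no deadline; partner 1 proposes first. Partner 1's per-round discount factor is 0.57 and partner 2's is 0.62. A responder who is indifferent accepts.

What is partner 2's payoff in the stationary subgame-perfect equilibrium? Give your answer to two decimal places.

49.48

In a stationary SPE each proposer offers the other exactly their discounted continuation value.
If partner 1 keeps x when proposing and partner 2 keeps y when proposing, then x = 120 − 0.62y and y = 120 − 0.57x.
Solving: x = 120(1 − 0.62) / (1 − 0.57·0.62) = 45.6 / 0.6466 ≈ 70.5227.
Partner 2 gets 120 − 70.5227 ≈ 49.4773.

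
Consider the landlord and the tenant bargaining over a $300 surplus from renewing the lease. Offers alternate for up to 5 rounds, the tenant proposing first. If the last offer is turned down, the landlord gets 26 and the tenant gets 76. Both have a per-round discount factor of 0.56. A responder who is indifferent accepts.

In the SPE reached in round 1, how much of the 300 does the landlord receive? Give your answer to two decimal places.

99.66

Work backward from the last round.
Round 5 (the tenant proposes): the landlord gets 26 if talks fail, so the tenant offers 26 and keeps 274.
Round 4 (the landlord proposes): the tenant can get 274 next round, worth 0.56 × 274 = 153.44 now. The landlord offers 153.44 and keeps 300 − 153.44 = 146.56.
Round 3 (the tenant proposes): the landlord can get 146.56 next round, worth 0.56 × 146.56 = 82.0736 now; the tenant offers that and keeps 217.9264.
Round 2 (the landlord proposes): the tenant can get 217.9264 next round, worth 0.56 × 217.9264 = 122.038784 now, so the landlord offers 122.038784, keeping 177.961216.
Round 1 (the tenant proposes): the landlord can get 177.961216 next round, worth 0.56 × 177.961216 = 99.65828096 now. The tenant offers 99.65828096 and keeps 300 − 99.65828096 = 200.34171904.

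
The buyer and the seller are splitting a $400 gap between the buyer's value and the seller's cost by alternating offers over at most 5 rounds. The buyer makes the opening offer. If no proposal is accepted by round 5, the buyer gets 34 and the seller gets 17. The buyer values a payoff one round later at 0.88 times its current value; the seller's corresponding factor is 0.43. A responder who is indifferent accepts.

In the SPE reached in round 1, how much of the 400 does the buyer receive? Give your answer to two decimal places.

Work backward from the last round.
Round 5 (the buyer proposes): the seller gets 17 if talks fail, so the buyer offers 17 and keeps 383.
Round 4 (the seller proposes): the buyer can get 383 next round, worth 0.88 × 383 = 337.04 now, so the seller offers 337.04, keeping 62.96.
Round 3 (the buyer proposes): the seller can get 62.96 next round, worth 0.43 × 62.96 = 27.0728 now, so the buyer offers 27.0728, keeping 372.9272.
Round 2 (the seller proposes): the buyer can get 372.9272 next round, worth 0.88 × 372.9272 = 328.175936 now. The seller offers 328.175936 and keeps 400 − 328.175936 = 71.824064.
Round 1 (the buyer proposes): the seller can get 71.824064 next round, worth 0.43 × 71.824064 = 30.88434752 now; the buyer offers that and keeps 369.11565248.

369.12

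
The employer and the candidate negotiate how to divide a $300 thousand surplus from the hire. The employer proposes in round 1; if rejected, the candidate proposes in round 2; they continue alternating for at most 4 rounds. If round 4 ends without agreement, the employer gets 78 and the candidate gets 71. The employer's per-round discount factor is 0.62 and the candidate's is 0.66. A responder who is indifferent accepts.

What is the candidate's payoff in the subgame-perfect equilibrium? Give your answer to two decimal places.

135.20

Round 4 (the candidate proposes): the employer gets 78 if talks fail, so the candidate offers 78 and keeps 222.
Round 3 (the employer proposes): the candidate can get 222 next round, worth 0.66 × 222 = 146.52 now. The employer offers 146.52 and keeps 300 − 146.52 = 153.48.
Round 2 (the candidate proposes): the employer can get 153.48 next round, worth 0.62 × 153.48 = 95.1576 now. The candidate offers 95.1576 and keeps 300 − 95.1576 = 204.8424.
Round 1 (the employer proposes): the candidate can get 204.8424 next round, worth 0.66 × 204.8424 = 135.195984 now; the employer offers that and keeps 164.804016.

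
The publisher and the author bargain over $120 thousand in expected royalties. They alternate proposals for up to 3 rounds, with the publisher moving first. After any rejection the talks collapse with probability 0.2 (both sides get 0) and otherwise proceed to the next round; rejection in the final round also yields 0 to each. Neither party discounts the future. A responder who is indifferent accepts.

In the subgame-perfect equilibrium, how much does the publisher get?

By backward induction:
Round 3 (the publisher proposes): the author will accept anything ≥ 0, so the publisher offers 0 and keeps 120.
Round 2 (the author proposes): rejecting gives the publisher an expected 0.8 × 120 = 96. The author offers 96 and keeps 120 − 96 = 24.
Round 1 (the publisher proposes): rejecting gives the author an expected 0.8 × 24 = 19.2; the publisher offers that and keeps 100.8.

100.8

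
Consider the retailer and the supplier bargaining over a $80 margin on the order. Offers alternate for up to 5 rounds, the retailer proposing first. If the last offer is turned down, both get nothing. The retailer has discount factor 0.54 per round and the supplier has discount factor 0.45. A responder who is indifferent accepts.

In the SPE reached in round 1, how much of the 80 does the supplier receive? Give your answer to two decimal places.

By backward induction:
Round 5 (the retailer proposes): rejection yields 0 for the supplier; the retailer offers 0 and keeps 80.
Round 4 (the supplier proposes): the retailer can get 80 next round, worth 0.54 × 80 = 43.2 now, so the supplier offers 43.2, keeping 36.8.
Round 3 (the retailer proposes): the supplier can get 36.8 next round, worth 0.45 × 36.8 = 16.56 now. The retailer offers 16.56 and keeps 80 − 16.56 = 63.44.
Round 2 (the supplier proposes): the retailer can get 63.44 next round, worth 0.54 × 63.44 = 34.2576 now, so the supplier offers 34.2576, keeping 45.7424.
Round 1 (the retailer proposes): the supplier can get 45.7424 next round, worth 0.45 × 45.7424 = 20.58408 now, so the retailer offers 20.58408, keeping 59.41592.

20.58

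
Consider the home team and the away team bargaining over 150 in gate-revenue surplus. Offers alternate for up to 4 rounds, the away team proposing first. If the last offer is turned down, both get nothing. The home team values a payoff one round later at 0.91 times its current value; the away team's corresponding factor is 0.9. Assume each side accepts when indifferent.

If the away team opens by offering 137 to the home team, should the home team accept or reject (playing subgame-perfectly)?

Work out the home team's continuation value if the offer is rejected.
Round 4 (the home team proposes): the away team will accept anything ≥ 0, so the home team offers 0 and keeps 150.
Round 3 (the away team proposes): the home team can get 150 next round, worth 0.91 × 150 = 136.5 now. The away team offers 136.5 and keeps 150 − 136.5 = 13.5.
Round 2 (the home team proposes): the away team can get 13.5 next round, worth 0.9 × 13.5 = 12.15 now. The home team offers 12.15 and keeps 150 − 12.15 = 137.85.
So by rejecting in round 1, the home team gets 137.85 next round, worth 0.91 × 137.85 = 125.4435 now.
Offer 137 ≥ 125.4435, so the home team accepts.

Accept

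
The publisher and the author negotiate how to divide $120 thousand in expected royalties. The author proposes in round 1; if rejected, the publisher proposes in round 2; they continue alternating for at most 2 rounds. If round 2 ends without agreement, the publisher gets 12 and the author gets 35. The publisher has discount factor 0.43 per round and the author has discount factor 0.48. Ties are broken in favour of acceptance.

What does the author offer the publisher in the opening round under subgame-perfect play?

Solve by backward induction from round 2.
Round 2 (the publisher proposes): the author gets 35 if talks fail, so the publisher offers 35 and keeps 85.
Round 1 (the author proposes): the publisher can get 85 next round, worth 0.43 × 85 = 36.55 now; the author offers that and keeps 83.45.

36.55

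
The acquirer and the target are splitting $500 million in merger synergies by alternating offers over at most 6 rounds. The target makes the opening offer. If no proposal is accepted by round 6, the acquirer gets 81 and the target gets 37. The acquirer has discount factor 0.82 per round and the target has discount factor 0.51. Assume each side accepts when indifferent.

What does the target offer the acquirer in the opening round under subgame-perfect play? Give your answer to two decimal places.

Round 6 (the acquirer proposes): the target gets 37 if talks fail, so the acquirer offers 37 and keeps 463.
Round 5 (the target proposes): the acquirer can get 463 next round, worth 0.82 × 463 = 379.66 now. The target offers 379.66 and keeps 500 − 379.66 = 120.34.
Round 4 (the acquirer proposes): the target can get 120.34 next round, worth 0.51 × 120.34 = 61.3734 now, so the acquirer offers 61.3734, keeping 438.6266.
Round 3 (the target proposes): the acquirer can get 438.6266 next round, worth 0.82 × 438.6266 = 359.673812 now. The target offers 359.673812 and keeps 500 − 359.673812 = 140.326188.
Round 2 (the acquirer proposes): the target can get 140.326188 next round, worth 0.51 × 140.326188 = 71.56635588 now; the acquirer offers that and keeps 428.43364412.
Round 1 (the target proposes): the acquirer can get 428.43364412 next round, worth 0.82 × 428.43364412 = 351.3155881784 now. The target offers 351.3155881784 and keeps 500 − 351.3155881784 = 148.6844118216.

351.32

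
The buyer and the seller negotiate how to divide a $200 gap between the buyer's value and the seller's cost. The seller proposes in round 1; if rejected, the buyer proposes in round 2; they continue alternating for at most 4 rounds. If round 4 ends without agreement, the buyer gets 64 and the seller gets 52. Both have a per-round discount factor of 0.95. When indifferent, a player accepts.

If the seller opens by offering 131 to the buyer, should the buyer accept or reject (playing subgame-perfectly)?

Reject

Work out the buyer's continuation value if the offer is rejected.
Round 4 (the buyer proposes): the seller gets 52 if talks fail, so the buyer offers 52 and keeps 148.
Round 3 (the seller proposes): the buyer can get 148 next round, worth 0.95 × 148 = 140.6 now; the seller offers that and keeps 59.4.
Round 2 (the buyer proposes): the seller can get 59.4 next round, worth 0.95 × 59.4 = 56.43 now; the buyer offers that and keeps 143.57.
So by rejecting in round 1, the buyer gets 143.57 next round, worth 0.95 × 143.57 = 136.3915 now.
Offer 131 < 136.3915, so the buyer rejects.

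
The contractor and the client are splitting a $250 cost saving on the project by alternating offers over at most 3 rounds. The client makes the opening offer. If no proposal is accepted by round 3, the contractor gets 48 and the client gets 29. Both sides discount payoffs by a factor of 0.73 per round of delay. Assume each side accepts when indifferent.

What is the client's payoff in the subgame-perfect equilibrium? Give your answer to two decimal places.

175.15

Round 3 (the client proposes): the contractor gets 48 if talks fail, so the client offers 48 and keeps 202.
Round 2 (the contractor proposes): the client can get 202 next round, worth 0.73 × 202 = 147.46 now. The contractor offers 147.46 and keeps 250 − 147.46 = 102.54.
Round 1 (the client proposes): the contractor can get 102.54 next round, worth 0.73 × 102.54 = 74.8542 now. The client offers 74.8542 and keeps 250 − 74.8542 = 175.1458.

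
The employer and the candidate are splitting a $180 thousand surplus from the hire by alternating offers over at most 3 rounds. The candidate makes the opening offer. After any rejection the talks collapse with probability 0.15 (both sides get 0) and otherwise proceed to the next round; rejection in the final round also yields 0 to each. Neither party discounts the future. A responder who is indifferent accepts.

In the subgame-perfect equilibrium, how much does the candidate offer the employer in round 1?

By backward induction:
Round 3 (the candidate proposes): rejection yields 0 for the employer; the candidate offers 0 and keeps 180.
Round 2 (the employer proposes): rejecting gives the candidate an expected 0.85 × 180 = 153. The employer offers 153 and keeps 180 − 153 = 27.
Round 1 (the candidate proposes): rejecting gives the employer an expected 0.85 × 27 = 22.95. The candidate offers 22.95 and keeps 180 − 22.95 = 157.05.

22.95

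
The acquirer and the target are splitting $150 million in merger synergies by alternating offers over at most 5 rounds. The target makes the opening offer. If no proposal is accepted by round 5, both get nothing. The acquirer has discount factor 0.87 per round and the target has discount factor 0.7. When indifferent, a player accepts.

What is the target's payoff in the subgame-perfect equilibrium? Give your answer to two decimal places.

87.01

By backward induction:
Round 5 (the target proposes): rejection yields 0 for the acquirer; the target offers 0 and keeps 150.
Round 4 (the acquirer proposes): the target can get 150 next round, worth 0.7 × 150 = 105 now; the acquirer offers that and keeps 45.
Round 3 (the target proposes): the acquirer can get 45 next round, worth 0.87 × 45 = 39.15 now. The target offers 39.15 and keeps 150 − 39.15 = 110.85.
Round 2 (the acquirer proposes): the target can get 110.85 next round, worth 0.7 × 110.85 = 77.595 now. The acquirer offers 77.595 and keeps 150 − 77.595 = 72.405.
Round 1 (the target proposes): the acquirer can get 72.405 next round, worth 0.87 × 72.405 = 62.99235 now, so the target offers 62.99235, keeping 87.00765.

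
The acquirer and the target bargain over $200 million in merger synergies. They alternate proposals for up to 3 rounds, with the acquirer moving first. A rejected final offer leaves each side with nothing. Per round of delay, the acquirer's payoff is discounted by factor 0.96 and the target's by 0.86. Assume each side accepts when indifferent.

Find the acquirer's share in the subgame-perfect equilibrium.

Round 3 (the acquirer proposes): the target will accept anything ≥ 0, so the acquirer offers 0 and keeps 200.
Round 2 (the target proposes): the acquirer can get 200 next round, worth 0.96 × 200 = 192 now; the target offers that and keeps 8.
Round 1 (the acquirer proposes): the target can get 8 next round, worth 0.86 × 8 = 6.88 now; the acquirer offers that and keeps 193.12.

193.12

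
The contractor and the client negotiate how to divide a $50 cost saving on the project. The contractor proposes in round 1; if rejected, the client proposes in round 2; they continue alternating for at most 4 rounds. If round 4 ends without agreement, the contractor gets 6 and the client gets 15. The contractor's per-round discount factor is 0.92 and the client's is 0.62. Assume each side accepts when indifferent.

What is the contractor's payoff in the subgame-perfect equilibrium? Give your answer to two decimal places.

Round 4 (the client proposes): the contractor gets 6 if talks fail, so the client offers 6 and keeps 44.
Round 3 (the contractor proposes): the client can get 44 next round, worth 0.62 × 44 = 27.28 now. The contractor offers 27.28 and keeps 50 − 27.28 = 22.72.
Round 2 (the client proposes): the contractor can get 22.72 next round, worth 0.92 × 22.72 = 20.9024 now, so the client offers 20.9024, keeping 29.0976.
Round 1 (the contractor proposes): the client can get 29.0976 next round, worth 0.62 × 29.0976 = 18.040512 now; the contractor offers that and keeps 31.959488.

31.96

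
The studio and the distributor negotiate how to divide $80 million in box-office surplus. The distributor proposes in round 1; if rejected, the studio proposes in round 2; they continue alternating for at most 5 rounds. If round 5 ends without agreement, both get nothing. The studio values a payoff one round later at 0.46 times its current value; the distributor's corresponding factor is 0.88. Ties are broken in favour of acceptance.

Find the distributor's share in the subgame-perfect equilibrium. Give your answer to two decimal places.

Round 5 (the distributor proposes): rejection yields 0 for the studio; the distributor offers 0 and keeps 80.
Round 4 (the studio proposes): the distributor can get 80 next round, worth 0.88 × 80 = 70.4 now; the studio offers that and keeps 9.6.
Round 3 (the distributor proposes): the studio can get 9.6 next round, worth 0.46 × 9.6 = 4.416 now. The distributor offers 4.416 and keeps 80 − 4.416 = 75.584.
Round 2 (the studio proposes): the distributor can get 75.584 next round, worth 0.88 × 75.584 = 66.51392 now, so the studio offers 66.51392, keeping 13.48608.
Round 1 (the distributor proposes): the studio can get 13.48608 next round, worth 0.46 × 13.48608 = 6.2035968 now. The distributor offers 6.2035968 and keeps 80 − 6.2035968 = 73.7964032.

73.80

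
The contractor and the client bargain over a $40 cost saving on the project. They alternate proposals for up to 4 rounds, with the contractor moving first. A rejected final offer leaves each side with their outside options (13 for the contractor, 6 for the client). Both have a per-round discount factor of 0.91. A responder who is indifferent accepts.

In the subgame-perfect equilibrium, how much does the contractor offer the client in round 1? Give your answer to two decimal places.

Solve by backward induction from round 4.
Round 4 (the client proposes): the contractor gets 13 if talks fail, so the client offers 13 and keeps 27.
Round 3 (the contractor proposes): the client can get 27 next round, worth 0.91 × 27 = 24.57 now; the contractor offers that and keeps 15.43.
Round 2 (the client proposes): the contractor can get 15.43 next round, worth 0.91 × 15.43 = 14.0413 now; the client offers that and keeps 25.9587.
Round 1 (the contractor proposes): the client can get 25.9587 next round, worth 0.91 × 25.9587 = 23.622417 now; the contractor offers that and keeps 16.377583.

23.62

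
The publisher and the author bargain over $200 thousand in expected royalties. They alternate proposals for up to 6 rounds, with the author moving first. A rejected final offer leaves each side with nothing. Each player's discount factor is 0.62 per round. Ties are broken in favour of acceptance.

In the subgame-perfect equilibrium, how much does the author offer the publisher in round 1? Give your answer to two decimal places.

83.56

Round 6 (the publisher proposes): rejection yields 0 for the author; the publisher offers 0 and keeps 200.
Round 5 (the author proposes): the publisher can get 200 next round, worth 0.62 × 200 = 124 now; the author offers that and keeps 76.
Round 4 (the publisher proposes): the author can get 76 next round, worth 0.62 × 76 = 47.12 now; the publisher offers that and keeps 152.88.
Round 3 (the author proposes): the publisher can get 152.88 next round, worth 0.62 × 152.88 = 94.7856 now; the author offers that and keeps 105.2144.
Round 2 (the publisher proposes): the author can get 105.2144 next round, worth 0.62 × 105.2144 = 65.232928 now, so the publisher offers 65.232928, keeping 134.767072.
Round 1 (the author proposes): the publisher can get 134.767072 next round, worth 0.62 × 134.767072 = 83.55558464 now. The author offers 83.55558464 and keeps 200 − 83.55558464 = 116.44441536.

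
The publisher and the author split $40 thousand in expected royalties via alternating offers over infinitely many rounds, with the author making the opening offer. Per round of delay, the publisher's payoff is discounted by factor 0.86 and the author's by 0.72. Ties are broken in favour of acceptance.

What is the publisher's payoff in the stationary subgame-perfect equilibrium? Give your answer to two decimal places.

25.29

Let x be the author's share when the author proposes and y be the publisher's share when the publisher proposes.
The publisher accepts iff offered ≥ 0.86·y, so x = 40 − 0.86y. Symmetrically y = 40 − 0.72x.
Substituting: x = 40 − 0.86(40 − 0.72x), giving x(1 − 0.72·0.86) = 40(1 − 0.86).
So x = 40 × 0.14 / 0.3808 ≈ 14.7059, and the publisher receives 40 − x ≈ 25.2941.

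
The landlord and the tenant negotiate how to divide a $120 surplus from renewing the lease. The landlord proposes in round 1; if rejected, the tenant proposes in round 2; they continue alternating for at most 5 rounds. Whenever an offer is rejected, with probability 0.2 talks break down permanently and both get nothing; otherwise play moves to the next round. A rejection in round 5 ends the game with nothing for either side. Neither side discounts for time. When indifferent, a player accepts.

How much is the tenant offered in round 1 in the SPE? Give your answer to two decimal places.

Round 5 (the landlord proposes): rejection yields 0 for the tenant; the landlord offers 0 and keeps 120.
Round 4 (the tenant proposes): rejecting gives the landlord an expected 0.8 × 120 = 96; the tenant offers that and keeps 24.
Round 3 (the landlord proposes): rejecting gives the tenant an expected 0.8 × 24 = 19.2; the landlord offers that and keeps 100.8.
Round 2 (the tenant proposes): rejecting gives the landlord an expected 0.8 × 100.8 = 80.64; the tenant offers that and keeps 39.36.
Round 1 (the landlord proposes): rejecting gives the tenant an expected 0.8 × 39.36 = 31.488, so the landlord offers 31.488, keeping 88.512.

31.49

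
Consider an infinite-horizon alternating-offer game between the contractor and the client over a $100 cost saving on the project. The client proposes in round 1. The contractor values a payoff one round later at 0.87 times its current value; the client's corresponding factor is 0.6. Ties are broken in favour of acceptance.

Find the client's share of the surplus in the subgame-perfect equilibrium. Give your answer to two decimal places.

27.20

In a stationary SPE each proposer offers the other exactly their discounted continuation value.
If the client keeps x when proposing and the contractor keeps y when proposing, then x = 100 − 0.87y and y = 100 − 0.6x.
Solving: x = 100(1 − 0.87) / (1 − 0.6·0.87) = 13 / 0.478 ≈ 27.1967.
The contractor gets 100 − 27.1967 ≈ 72.8033.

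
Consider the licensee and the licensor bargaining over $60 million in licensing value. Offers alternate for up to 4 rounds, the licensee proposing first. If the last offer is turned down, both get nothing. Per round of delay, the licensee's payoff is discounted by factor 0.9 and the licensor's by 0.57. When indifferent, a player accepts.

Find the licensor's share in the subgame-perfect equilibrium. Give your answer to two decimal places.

Round 4 (the licensor proposes): the licensee will accept anything ≥ 0, so the licensor offers 0 and keeps 60.
Round 3 (the licensee proposes): the licensor can get 60 next round, worth 0.57 × 60 = 34.2 now; the licensee offers that and keeps 25.8.
Round 2 (the licensor proposes): the licensee can get 25.8 next round, worth 0.9 × 25.8 = 23.22 now, so the licensor offers 23.22, keeping 36.78.
Round 1 (the licensee proposes): the licensor can get 36.78 next round, worth 0.57 × 36.78 = 20.9646 now. The licensee offers 20.9646 and keeps 60 − 20.9646 = 39.0354.

20.96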